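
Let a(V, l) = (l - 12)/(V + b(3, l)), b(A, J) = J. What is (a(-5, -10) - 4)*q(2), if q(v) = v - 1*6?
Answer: 152/15 ≈ 10.133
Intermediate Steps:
q(v) = -6 + v (q(v) = v - 6 = -6 + v)
a(V, l) = (-12 + l)/(V + l) (a(V, l) = (l - 12)/(V + l) = (-12 + l)/(V + l))
(a(-5, -10) - 4)*q(2) = ((-12 - 10)/(-5 - 10) - 4)*(-6 + 2) = (-22/(-15) - 4)*(-4) = (-1/15*(-22) - 4)*(-4) = (22/15 - 4)*(-4) = -38/15*(-4) = 152/15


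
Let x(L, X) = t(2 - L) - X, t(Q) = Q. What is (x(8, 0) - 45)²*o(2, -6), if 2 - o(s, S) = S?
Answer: 20808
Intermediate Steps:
o(s, S) = 2 - S
x(L, X) = 2 - L - X (x(L, X) = (2 - L) - X = 2 - L - X)
(x(8, 0) - 45)²*o(2, -6) = ((2 - 1*8 - 1*0) - 45)²*(2 - 1*(-6)) = ((2 - 8 + 0) - 45)²*(2 + 6) = (-6 - 45)²*8 = (-51)²*8 = 2601*8 = 20808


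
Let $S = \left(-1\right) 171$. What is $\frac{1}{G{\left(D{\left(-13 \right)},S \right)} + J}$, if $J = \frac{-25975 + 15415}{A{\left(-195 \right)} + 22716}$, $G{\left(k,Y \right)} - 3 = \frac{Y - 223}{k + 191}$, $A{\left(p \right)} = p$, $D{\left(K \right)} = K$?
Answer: $\frac{668123}{212210} \approx 3.1484$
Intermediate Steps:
$S = -171$
$G{\left(k,Y \right)} = 3 + \frac{-223 + Y}{191 + k}$ ($G{\left(k,Y \right)} = 3 + \frac{Y - 223}{k + 191} = 3 + \frac{-223 + Y}{191 + k}$)
$J = - \frac{3520}{7507}$ ($J = \frac{-25975 + 15415}{-195 + 22716} = - \frac{10560}{22521} = \left(-10560\right) \frac{1}{22521} = - \frac{3520}{7507} \approx -0.4689$)
$\frac{1}{G{\left(D{\left(-13 \right)},S \right)} + J} = \frac{1}{\frac{350 - 171 + 3 \left(-13\right)}{191 - 13} - \frac{3520}{7507}} = \frac{1}{\frac{350 - 171 - 39}{178} - \frac{3520}{7507}} = \frac{1}{\frac{1}{178} \cdot 140 - \frac{3520}{7507}} = \frac{1}{\frac{70}{89} - \frac{3520}{7507}} = \frac{1}{\frac{212210}{668123}} = \frac{668123}{212210}$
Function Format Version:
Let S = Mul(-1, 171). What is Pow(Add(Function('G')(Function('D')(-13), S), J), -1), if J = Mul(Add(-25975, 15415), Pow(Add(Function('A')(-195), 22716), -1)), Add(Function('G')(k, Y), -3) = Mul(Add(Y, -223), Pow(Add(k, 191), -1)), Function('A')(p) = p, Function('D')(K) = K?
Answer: Rational(668123, 212210) ≈ 3.1484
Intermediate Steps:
S = -171
Function('G')(k, Y) = Add(3, Mul(Pow(Add(191, k), -1), Add(-223, Y))) (Function('G')(k, Y) = Add(3, Mul(Add(Y, -223), Pow(Add(k, 191), -1))) = Add(3, Mul(Add(-223, Y), Pow(Add(191, k), -1))) = Add(3, Mul(Pow(Add(191, k), -1), Add(-223, Y))))
J = Rational(-3520, 7507) (J = Mul(Add(-25975, 15415), Pow(Add(-195, 22716), -1)) = Mul(-10560, Pow(22521, -1)) = Mul(-10560, Rational(1, 22521)) = Rational(-3520, 7507) ≈ -0.46890)
Pow(Add(Function('G')(Function('D')(-13), S), J), -1) = Pow(Add(Mul(Pow(Add(191, -13), -1), Add(350, -171, Mul(3, -13))), Rational(-3520, 7507)), -1) = Pow(Add(Mul(Pow(178, -1), Add(350, -171, -39)), Rational(-3520, 7507)), -1) = Pow(Add(Mul(Rational(1, 178), 140), Rational(-3520, 7507)), -1) = Pow(Add(Rational(70, 89), Rational(-3520, 7507)), -1) = Pow(Rational(212210, 668123), -1) = Rational(668123, 212210)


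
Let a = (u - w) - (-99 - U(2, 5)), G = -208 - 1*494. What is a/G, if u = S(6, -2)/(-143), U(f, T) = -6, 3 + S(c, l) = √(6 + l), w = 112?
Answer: 1358/50193 ≈ 0.027056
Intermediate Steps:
S(c, l) = -3 + √(6 + l)
u = 1/143 (u = (-3 + √(6 - 2))/(-143) = (-3 + √4)*(-1/143) = (-3 + 2)*(-1/143) = -1*(-1/143) = 1/143 ≈ 0.0069930)
G = -702 (G = -208 - 494 = -702)
a = -2716/143 (a = (1/143 - 1*112) - (-99 - 1*(-6)) = (1/143 - 112) - (-99 + 6) = -16015/143 - 1*(-93) = -16015/143 + 93 = -2716/143 ≈ -18.993)
a/G = -2716/143/(-702) = -2716/143*(-1/702) = 1358/50193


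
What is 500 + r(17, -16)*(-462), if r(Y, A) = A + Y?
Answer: 38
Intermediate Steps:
500 + r(17, -16)*(-462) = 500 + (-16 + 17)*(-462) = 500 + 1*(-462) = 500 - 462 = 38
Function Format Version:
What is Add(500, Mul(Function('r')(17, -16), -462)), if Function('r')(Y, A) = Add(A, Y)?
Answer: 38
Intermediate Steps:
Add(500, Mul(Function('r')(17, -16), -462)) = Add(500, Mul(Add(-16, 17), -462)) = Add(500, Mul(1, -462)) = Add(500, -462) = 38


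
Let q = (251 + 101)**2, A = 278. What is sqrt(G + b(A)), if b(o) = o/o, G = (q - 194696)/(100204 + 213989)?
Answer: sqrt(76474890393)/314193 ≈ 0.88016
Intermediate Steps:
q = 123904 (q = 352**2 = 123904)
G = -70792/314193 (G = (123904 - 194696)/(100204 + 213989) = -70792/314193 ≈ -0.22531)
b(o) = 1
sqrt(G + b(A)) = sqrt(-70792/314193 + 1) = sqrt(243401/314193) = sqrt(76474890393)/314193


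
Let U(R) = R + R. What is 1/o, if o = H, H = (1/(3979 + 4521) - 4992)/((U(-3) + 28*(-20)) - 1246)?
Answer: 15402000/42431999 ≈ 0.36298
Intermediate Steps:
U(R) = 2*R
H = 42431999/15402000 (H = (1/(3979 + 4521) - 4992)/((2*(-3) + 28*(-20)) - 1246) = (1/8500 - 4992)/((-6 - 560) - 1246) = (1/8500 - 4992)/(-566 - 1246) = -42431999/8500/(-1812) = -42431999/8500*(-1/1812) = 42431999/15402000 ≈ 2.7550)
o = 42431999/15402000 ≈ 2.7550
1/o = 1/(42431999/15402000) = 15402000/42431999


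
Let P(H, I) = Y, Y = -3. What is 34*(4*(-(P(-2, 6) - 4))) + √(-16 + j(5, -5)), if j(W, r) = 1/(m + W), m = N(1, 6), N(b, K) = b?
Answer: 952 + I*√570/6 ≈ 952.0 + 3.9791*I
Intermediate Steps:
m = 1
j(W, r) = 1/(1 + W)
P(H, I) = -3
34*(4*(-(P(-2, 6) - 4))) + √(-16 + j(5, -5)) = 34*(4*(-(-3 - 4))) + √(-16 + 1/(1 + 5)) = 34*(4*(-1*(-7))) + √(-16 + 1/6) = 34*(4*7) + √(-16 + ⅙) = 34*28 + √(-95/6) = 952 + I*√570/6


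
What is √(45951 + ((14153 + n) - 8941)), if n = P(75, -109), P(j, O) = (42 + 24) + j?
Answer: 22*√106 ≈ 226.50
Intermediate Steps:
P(j, O) = 66 + j
n = 141 (n = 66 + 75 = 141)
√(45951 + ((14153 + n) - 8941)) = √(45951 + ((14153 + 141) - 8941)) = √(45951 + (14294 - 8941)) = √(45951 + 5353) = √51304 = 22*√106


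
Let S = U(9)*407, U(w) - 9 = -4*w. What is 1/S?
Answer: -1/10989 ≈ -9.1000e-5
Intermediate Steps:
U(w) = 9 - 4*w
S = -10989 (S = (9 - 4*9)*407 = (9 - 36)*407 = -27*407 = -10989)
1/S = 1/(-10989) = -1/10989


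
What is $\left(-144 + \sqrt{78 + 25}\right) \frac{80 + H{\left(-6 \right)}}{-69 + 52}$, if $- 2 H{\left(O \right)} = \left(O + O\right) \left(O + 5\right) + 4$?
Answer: $\frac{10368}{17} - \frac{72 \sqrt{103}}{17} \approx 566.9$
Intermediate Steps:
$H{\left(O \right)} = -2 - O \left(5 + O\right)$ ($H{\left(O \right)} = - \frac{\left(O + O\right) \left(O + 5\right) + 4}{2} = - \frac{2 O \left(5 + O\right) + 4}{2} = - \frac{4 + 2 O \left(5 + O\right)}{2} = -2 - O \left(5 + O\right)$)
$\left(-144 + \sqrt{78 + 25}\right) \frac{80 + H{\left(-6 \right)}}{-69 + 52} = \left(-144 + \sqrt{78 + 25}\right) \frac{80 - 8}{-69 + 52} = \left(-144 + \sqrt{103}\right) \frac{80 - 8}{-17} = \left(-144 + \sqrt{103}\right) \left(80 - 8\right) \left(- \frac{1}{17}\right) = \left(-144 + \sqrt{103}\right) 72 \left(- \frac{1}{17}\right) = \left(-144 + \sqrt{103}\right) \left(- \frac{72}{17}\right) = \frac{10368}{17} - \frac{72 \sqrt{103}}{17}$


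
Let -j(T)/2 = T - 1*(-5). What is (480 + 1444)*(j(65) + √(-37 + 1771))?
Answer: -269360 + 32708*√6 ≈ -1.8924e+5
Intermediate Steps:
j(T) = -10 - 2*T (j(T) = -2*(T - 1*(-5)) = -2*(T + 5) = -2*(5 + T) = -10 - 2*T)
(480 + 1444)*(j(65) + √(-37 + 1771)) = (480 + 1444)*((-10 - 2*65) + √(-37 + 1771)) = 1924*((-10 - 130) + √1734) = 1924*(-140 + 17*√6) = -269360 + 32708*√6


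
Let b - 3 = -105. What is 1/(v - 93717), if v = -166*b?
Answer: -1/76785 ≈ -1.3023e-5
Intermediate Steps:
b = -102 (b = 3 - 105 = -102)
v = 16932 (v = -166*(-102) = 16932)
1/(v - 93717) = 1/(16932 - 93717) = 1/(-76785) = -1/76785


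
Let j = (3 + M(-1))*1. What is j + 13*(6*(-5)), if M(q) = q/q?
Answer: -386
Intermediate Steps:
M(q) = 1
j = 4 (j = (3 + 1)*1 = 4*1 = 4)
j + 13*(6*(-5)) = 4 + 13*(6*(-5)) = 4 + 13*(-30) = 4 - 390 = -386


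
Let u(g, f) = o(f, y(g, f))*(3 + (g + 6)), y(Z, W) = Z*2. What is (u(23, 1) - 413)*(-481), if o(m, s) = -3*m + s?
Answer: -463203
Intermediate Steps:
y(Z, W) = 2*Z
o(m, s) = s - 3*m
u(g, f) = (9 + g)*(-3*f + 2*g) (u(g, f) = (2*g - 3*f)*(3 + (g + 6)) = (-3*f + 2*g)*(3 + (6 + g)) = (-3*f + 2*g)*(9 + g) = (9 + g)*(-3*f + 2*g))
(u(23, 1) - 413)*(-481) = (-(9 + 23)*(-2*23 + 3*1) - 413)*(-481) = (-1*32*(-46 + 3) - 413)*(-481) = (-1*32*(-43) - 413)*(-481) = (1376 - 413)*(-481) = 963*(-481) = -463203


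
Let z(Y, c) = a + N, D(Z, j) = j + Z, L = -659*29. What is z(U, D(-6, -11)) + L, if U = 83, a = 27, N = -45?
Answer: -19129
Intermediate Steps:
L = -19111
D(Z, j) = Z + j
z(Y, c) = -18 (z(Y, c) = 27 - 45 = -18)
z(U, D(-6, -11)) + L = -18 - 19111 = -19129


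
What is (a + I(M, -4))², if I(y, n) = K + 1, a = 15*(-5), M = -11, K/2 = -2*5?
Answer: 8836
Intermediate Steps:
K = -20 (K = 2*(-2*5) = 2*(-10) = -20)
a = -75
I(y, n) = -19 (I(y, n) = -20 + 1 = -19)
(a + I(M, -4))² = (-75 - 19)² = (-94)² = 8836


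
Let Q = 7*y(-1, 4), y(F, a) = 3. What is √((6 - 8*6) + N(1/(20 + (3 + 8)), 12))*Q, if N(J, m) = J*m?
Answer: 21*I*√39990/31 ≈ 135.47*I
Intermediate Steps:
Q = 21 (Q = 7*3 = 21)
√((6 - 8*6) + N(1/(20 + (3 + 8)), 12))*Q = √((6 - 8*6) + 12/(20 + (3 + 8)))*21 = √((6 - 48) + 12/(20 + 11))*21 = √(-42 + 12/31)*21 = √(-1290/31)*21 = (I*√39990/31)*21 = 21*I*√39990/31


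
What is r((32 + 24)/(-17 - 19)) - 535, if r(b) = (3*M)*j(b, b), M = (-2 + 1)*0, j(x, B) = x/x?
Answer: -535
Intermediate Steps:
j(x, B) = 1
M = 0 (M = -1*0 = 0)
r(b) = 0 (r(b) = (3*0)*1 = 0*1 = 0)
r((32 + 24)/(-17 - 19)) - 535 = 0 - 535 = -535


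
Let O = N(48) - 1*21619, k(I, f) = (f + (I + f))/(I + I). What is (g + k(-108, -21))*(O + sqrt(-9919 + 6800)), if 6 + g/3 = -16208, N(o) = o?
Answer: 37772697677/36 - 1751087*I*sqrt(3119)/36 ≈ 1.0492e+9 - 2.7165e+6*I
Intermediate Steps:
k(I, f) = (I + 2*f)/(2*I) (k(I, f) = (I + 2*f)/((2*I)) = (I + 2*f)*(1/(2*I)) = (I + 2*f)/(2*I))
g = -48642 (g = -18 + 3*(-16208) = -18 - 48624 = -48642)
O = -21571 (O = 48 - 1*21619 = 48 - 21619 = -21571)
(g + k(-108, -21))*(O + sqrt(-9919 + 6800)) = (-48642 + (-21 + (1/2)*(-108))/(-108))*(-21571 + sqrt(-9919 + 6800)) = (-48642 - (-21 - 54)/108)*(-21571 + sqrt(-3119)) = (-48642 - 1/108*(-75))*(-21571 + I*sqrt(3119)) = (-48642 + 25/36)*(-21571 + I*sqrt(3119)) = -1751087*(-21571 + I*sqrt(3119))/36 = 37772697677/36 - 1751087*I*sqrt(3119)/36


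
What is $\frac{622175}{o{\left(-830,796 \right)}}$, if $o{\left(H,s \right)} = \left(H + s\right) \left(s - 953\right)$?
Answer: $\frac{622175}{5338} \approx 116.56$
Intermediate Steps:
$o{\left(H,s \right)} = \left(-953 + s\right) \left(H + s\right)$ ($o{\left(H,s \right)} = \left(H + s\right) \left(-953 + s\right) = \left(-953 + s\right) \left(H + s\right)$)
$\frac{622175}{o{\left(-830,796 \right)}} = \frac{622175}{796^{2} - -790990 - 758588 - 660680} = \frac{622175}{633616 + 790990 - 758588 - 660680} = \frac{622175}{5338}$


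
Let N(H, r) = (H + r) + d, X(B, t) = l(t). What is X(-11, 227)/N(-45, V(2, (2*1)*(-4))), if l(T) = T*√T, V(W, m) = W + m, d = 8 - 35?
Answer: -227*√227/78 ≈ -43.847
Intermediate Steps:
d = -27
l(T) = T^(3/2)
X(B, t) = t^(3/2)
N(H, r) = -27 + H + r (N(H, r) = (H + r) - 27 = -27 + H + r)
X(-11, 227)/N(-45, V(2, (2*1)*(-4))) = 227^(3/2)/(-27 - 45 + (2 + (2*1)*(-4))) = (227*√227)/(-27 - 45 + (2 + 2*(-4))) = (227*√227)/(-27 - 45 + (2 - 8)) = (227*√227)/(-27 - 45 - 6) = (227*√227)/(-78) = (227*√227)*(-1/78) = -227*√227/78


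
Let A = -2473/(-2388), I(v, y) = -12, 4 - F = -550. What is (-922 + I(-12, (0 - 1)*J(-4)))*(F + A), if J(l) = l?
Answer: -618973475/1194 ≈ -5.1840e+5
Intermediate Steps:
F = 554 (F = 4 - 1*(-550) = 4 + 550 = 554)
A = 2473/2388 (A = -2473*(-1/2388) = 2473/2388 ≈ 1.0356)
(-922 + I(-12, (0 - 1)*J(-4)))*(F + A) = (-922 - 12)*(554 + 2473/2388) = -934*1325425/2388 = -618973475/1194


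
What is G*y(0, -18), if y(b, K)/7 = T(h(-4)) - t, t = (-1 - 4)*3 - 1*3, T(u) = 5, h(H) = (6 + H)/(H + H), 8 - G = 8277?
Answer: -1331309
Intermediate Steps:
G = -8269 (G = 8 - 1*8277 = 8 - 8277 = -8269)
h(H) = (6 + H)/(2*H) (h(H) = (6 + H)/((2*H)) = (6 + H)*(1/(2*H)) = (6 + H)/(2*H))
t = -18 (t = -5*3 - 3 = -15 - 3 = -18)
y(b, K) = 161 (y(b, K) = 7*(5 - 1*(-18)) = 7*(5 + 18) = 7*23 = 161)
G*y(0, -18) = -8269*161 = -1331309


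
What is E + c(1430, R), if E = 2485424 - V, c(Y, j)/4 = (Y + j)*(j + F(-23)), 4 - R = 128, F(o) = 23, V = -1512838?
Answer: 3470638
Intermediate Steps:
R = -124 (R = 4 - 1*128 = 4 - 128 = -124)
c(Y, j) = 4*(23 + j)*(Y + j) (c(Y, j) = 4*((Y + j)*(j + 23)) = 4*((Y + j)*(23 + j)) = 4*((23 + j)*(Y + j)) = 4*(23 + j)*(Y + j))
E = 3998262 (E = 2485424 - 1*(-1512838) = 2485424 + 1512838 = 3998262)
E + c(1430, R) = 3998262 + (4*(-124)² + 92*1430 + 92*(-124) + 4*1430*(-124)) = 3998262 + (4*15376 + 131560 - 11408 - 709280) = 3998262 + (61504 + 131560 - 11408 - 709280) = 3998262 - 527624 = 3470638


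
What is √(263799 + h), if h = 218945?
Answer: 2*√120686 ≈ 694.80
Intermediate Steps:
√(263799 + h) = √(263799 + 218945) = √482744 = 2*√120686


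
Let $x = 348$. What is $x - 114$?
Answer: $234$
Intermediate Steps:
$x - 114 = 348 - 114 = 234$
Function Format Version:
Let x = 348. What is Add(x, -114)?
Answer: 234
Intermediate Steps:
Add(x, -114) = Add(348, -114) = 234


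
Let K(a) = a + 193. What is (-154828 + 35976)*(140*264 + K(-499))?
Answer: -4356401208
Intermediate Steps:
K(a) = 193 + a
(-154828 + 35976)*(140*264 + K(-499)) = (-154828 + 35976)*(140*264 + (193 - 499)) = -118852*(36960 - 306) = -118852*36654 = -4356401208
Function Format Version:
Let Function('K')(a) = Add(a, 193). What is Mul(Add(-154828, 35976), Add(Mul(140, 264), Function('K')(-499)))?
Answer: -4356401208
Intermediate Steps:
Function('K')(a) = Add(193, a)
Mul(Add(-154828, 35976), Add(Mul(140, 264), Function('K')(-499))) = Mul(Add(-154828, 35976), Add(Mul(140, 264), Add(193, -499))) = Mul(-118852, Add(36960, -306)) = Mul(-118852, 36654) = -4356401208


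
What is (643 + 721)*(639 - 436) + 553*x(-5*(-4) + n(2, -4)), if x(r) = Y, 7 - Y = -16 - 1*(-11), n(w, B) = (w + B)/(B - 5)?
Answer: 283528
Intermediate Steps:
n(w, B) = (B + w)/(-5 + B)
Y = 12 (Y = 7 - (-16 - 1*(-11)) = 7 - (-16 + 11) = 7 - 1*(-5) = 7 + 5 = 12)
x(r) = 12
(643 + 721)*(639 - 436) + 553*x(-5*(-4) + n(2, -4)) = (643 + 721)*(639 - 436) + 553*12 = 1364*203 + 6636 = 276892 + 6636 = 283528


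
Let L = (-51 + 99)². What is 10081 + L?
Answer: 12385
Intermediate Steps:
L = 2304 (L = 48² = 2304)
10081 + L = 10081 + 2304 = 12385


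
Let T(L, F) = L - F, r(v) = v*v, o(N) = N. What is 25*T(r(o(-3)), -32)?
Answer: 1025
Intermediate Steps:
r(v) = v²
25*T(r(o(-3)), -32) = 25*((-3)² - 1*(-32)) = 25*(9 + 32) = 25*41 = 1025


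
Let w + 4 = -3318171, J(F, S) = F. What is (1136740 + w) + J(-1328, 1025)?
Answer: -2182763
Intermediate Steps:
w = -3318175 (w = -4 - 3318171 = -3318175)
(1136740 + w) + J(-1328, 1025) = (1136740 - 3318175) - 1328 = -2181435 - 1328 = -2182763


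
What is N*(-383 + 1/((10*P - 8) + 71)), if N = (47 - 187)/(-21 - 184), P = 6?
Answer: -1319024/5043 ≈ -261.56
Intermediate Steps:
N = 28/41 (N = -140/(-205) = -140*(-1/205) = 28/41 ≈ 0.68293)
N*(-383 + 1/((10*P - 8) + 71)) = 28*(-383 + 1/((10*6 - 8) + 71))/41 = 28*(-383 + 1/((60 - 8) + 71))/41 = 28*(-383 + 1/(52 + 71))/41 = 28*(-383 + 1/123)/41 = (28/41)*(-47108/123) = -1319024/5043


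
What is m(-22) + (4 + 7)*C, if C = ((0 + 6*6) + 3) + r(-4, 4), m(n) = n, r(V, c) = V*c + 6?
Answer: 297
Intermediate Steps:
r(V, c) = 6 + V*c
C = 29 (C = ((0 + 6*6) + 3) + (6 - 4*4) = ((0 + 36) + 3) + (6 - 16) = (36 + 3) - 10 = 39 - 10 = 29)
m(-22) + (4 + 7)*C = -22 + (4 + 7)*29 = -22 + 11*29 = -22 + 319 = 297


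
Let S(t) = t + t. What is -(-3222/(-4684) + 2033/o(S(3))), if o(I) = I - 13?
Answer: 4750009/16394 ≈ 289.74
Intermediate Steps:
S(t) = 2*t
o(I) = -13 + I
-(-3222/(-4684) + 2033/o(S(3))) = -(-3222/(-4684) + 2033/(-13 + 2*3)) = -(-3222*(-1/4684) + 2033/(-13 + 6)) = -(1611/2342 + 2033/(-7)) = -(1611/2342 + 2033*(-1/7)) = -(1611/2342 - 2033/7) = -1*(-4750009/16394) = 4750009/16394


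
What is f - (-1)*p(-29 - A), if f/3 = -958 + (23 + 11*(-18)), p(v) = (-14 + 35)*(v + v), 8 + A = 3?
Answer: -4407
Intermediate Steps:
A = -5 (A = -8 + 3 = -5)
p(v) = 42*v (p(v) = 21*(2*v) = 42*v)
f = -3399 (f = 3*(-958 + (23 + 11*(-18))) = 3*(-958 + (23 - 198)) = 3*(-958 - 175) = 3*(-1133) = -3399)
f - (-1)*p(-29 - A) = -3399 - (-1)*42*(-29 - 1*(-5)) = -3399 - (-1)*42*(-29 + 5) = -3399 - (-1)*42*(-24) = -3399 - (-1)*(-1008) = -3399 - 1*1008 = -3399 - 1008 = -4407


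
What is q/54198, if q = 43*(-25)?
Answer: -1075/54198 ≈ -0.019835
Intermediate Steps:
q = -1075
q/54198 = -1075/54198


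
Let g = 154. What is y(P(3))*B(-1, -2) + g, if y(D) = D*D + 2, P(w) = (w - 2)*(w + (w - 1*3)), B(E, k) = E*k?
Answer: 176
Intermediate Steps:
P(w) = (-3 + 2*w)*(-2 + w) (P(w) = (-2 + w)*(w + (w - 3)) = (-2 + w)*(w + (-3 + w)) = (-2 + w)*(-3 + 2*w) = (-3 + 2*w)*(-2 + w))
y(D) = 2 + D² (y(D) = D² + 2 = 2 + D²)
y(P(3))*B(-1, -2) + g = (2 + (6 - 7*3 + 2*3²)²)*(-1*(-2)) + 154 = (2 + (6 - 21 + 2*9)²)*2 + 154 = (2 + (6 - 21 + 18)²)*2 + 154 = (2 + 3²)*2 + 154 = (2 + 9)*2 + 154 = 11*2 + 154 = 22 + 154 = 176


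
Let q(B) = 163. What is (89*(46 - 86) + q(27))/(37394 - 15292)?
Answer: -79/514 ≈ -0.15370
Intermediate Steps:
(89*(46 - 86) + q(27))/(37394 - 15292) = (89*(46 - 86) + 163)/(37394 - 15292) = (89*(-40) + 163)/22102 = (-3560 + 163)*(1/22102) = -3397*1/22102 = -79/514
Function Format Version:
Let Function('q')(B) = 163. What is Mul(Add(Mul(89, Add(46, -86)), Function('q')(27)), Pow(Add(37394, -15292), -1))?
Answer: Rational(-79, 514) ≈ -0.15370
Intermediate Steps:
Mul(Add(Mul(89, Add(46, -86)), Function('q')(27)), Pow(Add(37394, -15292), -1)) = Mul(Add(Mul(89, Add(46, -86)), 163), Pow(Add(37394, -15292), -1)) = Mul(Add(Mul(89, -40), 163), Pow(22102, -1)) = Mul(Add(-3560, 163), Rational(1, 22102)) = Mul(-3397, Rational(1, 22102)) = Rational(-79, 514)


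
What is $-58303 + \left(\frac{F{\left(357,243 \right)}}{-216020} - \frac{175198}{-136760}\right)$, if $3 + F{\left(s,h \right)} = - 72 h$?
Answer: $- \frac{2152998974263}{36928619} \approx -58302.0$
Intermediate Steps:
$F{\left(s,h \right)} = -3 - 72 h$
$-58303 + \left(\frac{F{\left(357,243 \right)}}{-216020} - \frac{175198}{-136760}\right) = -58303 + \left(\frac{-3 - 17496}{-216020} - \frac{175198}{-136760}\right) = -58303 + \left(\left(-3 - 17496\right) \left(- \frac{1}{216020}\right) - - \frac{87599}{68380}\right) = -58303 + \left(\left(-17499\right) \left(- \frac{1}{216020}\right) + \frac{87599}{68380}\right) = -58303 + \left(\frac{17499}{216020} + \frac{87599}{68380}\right) = -58303 + \frac{50299294}{36928619} = - \frac{2152998974263}{36928619}$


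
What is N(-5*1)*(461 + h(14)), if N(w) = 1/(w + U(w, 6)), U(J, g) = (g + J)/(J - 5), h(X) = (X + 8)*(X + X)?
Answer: -3590/17 ≈ -211.18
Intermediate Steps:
h(X) = 2*X*(8 + X) (h(X) = (8 + X)*(2*X) = 2*X*(8 + X))
U(J, g) = (J + g)/(-5 + J)
N(w) = 1/(w + (6 + w)/(-5 + w)) (N(w) = 1/(w + (w + 6)/(-5 + w)) = 1/(w + (6 + w)/(-5 + w)))
N(-5*1)*(461 + h(14)) = ((-5 - 5*1)/(6 - 5*1 + (-5*1)*(-5 - 5*1)))*(461 + 2*14*(8 + 14)) = ((-5 - 5)/(6 - 5 - 5*(-5 - 5)))*(461 + 2*14*22) = (-10/(6 - 5 - 5*(-10)))*(461 + 616) = (-10/(6 - 5 + 50))*1077 = (-10/51)*1077 = ((1/51)*(-10))*1077 = -10/51*1077 = -3590/17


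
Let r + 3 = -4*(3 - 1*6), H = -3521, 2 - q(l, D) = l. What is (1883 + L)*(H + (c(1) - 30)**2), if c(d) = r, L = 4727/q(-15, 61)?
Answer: -113153040/17 ≈ -6.6561e+6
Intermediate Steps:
q(l, D) = 2 - l
L = 4727/17 (L = 4727/(2 - 1*(-15)) = 4727/(2 + 15) = 4727/17 ≈ 278.06)
r = 9 (r = -3 - 4*(3 - 1*6) = -3 - 4*(3 - 6) = -3 - 4*(-3) = -3 + 12 = 9)
c(d) = 9
(1883 + L)*(H + (c(1) - 30)**2) = (1883 + 4727/17)*(-3521 + (9 - 30)**2) = 36738*(-3521 + (-21)**2)/17 = 36738*(-3521 + 441)/17 = (36738/17)*(-3080) = -113153040/17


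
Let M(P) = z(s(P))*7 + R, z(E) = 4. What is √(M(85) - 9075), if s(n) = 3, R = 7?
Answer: 4*I*√565 ≈ 95.079*I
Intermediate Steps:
M(P) = 35 (M(P) = 4*7 + 7 = 28 + 7 = 35)
√(M(85) - 9075) = √(35 - 9075) = √(-9040) = 4*I*√565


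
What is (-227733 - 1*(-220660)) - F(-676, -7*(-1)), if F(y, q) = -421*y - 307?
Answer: -291362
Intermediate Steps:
F(y, q) = -307 - 421*y
(-227733 - 1*(-220660)) - F(-676, -7*(-1)) = (-227733 - 1*(-220660)) - (-307 - 421*(-676)) = (-227733 + 220660) - (-307 + 284596) = -7073 - 1*284289 = -7073 - 284289 = -291362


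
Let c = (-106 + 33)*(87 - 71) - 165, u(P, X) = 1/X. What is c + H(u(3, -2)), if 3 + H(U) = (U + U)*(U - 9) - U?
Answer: -1326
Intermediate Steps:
c = -1333 (c = -73*16 - 165 = -1168 - 165 = -1333)
H(U) = -3 - U + 2*U*(-9 + U) (H(U) = -3 + ((U + U)*(U - 9) - U) = -3 + ((2*U)*(-9 + U) - U) = -3 + (2*U*(-9 + U) - U) = -3 + (-U + 2*U*(-9 + U)) = -3 - U + 2*U*(-9 + U))
c + H(u(3, -2)) = -1333 + (-3 - 19/(-2) + 2*(1/(-2))²) = -1333 + (-3 - 19*(-½) + 2*(-½)²) = -1333 + (-3 + 19/2 + 2*(¼)) = -1333 + (-3 + 19/2 + ½) = -1333 + 7 = -1326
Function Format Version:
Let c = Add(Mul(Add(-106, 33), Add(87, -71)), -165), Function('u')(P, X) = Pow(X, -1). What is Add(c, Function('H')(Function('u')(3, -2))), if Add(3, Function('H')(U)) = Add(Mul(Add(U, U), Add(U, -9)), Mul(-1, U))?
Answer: -1326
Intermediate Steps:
c = -1333 (c = Add(Mul(-73, 16), -165) = Add(-1168, -165) = -1333)
Function('H')(U) = Add(-3, Mul(-1, U), Mul(2, U, Add(-9, U))) (Function('H')(U) = Add(-3, Add(Mul(Add(U, U), Add(U, -9)), Mul(-1, U))) = Add(-3, Add(Mul(Mul(2, U), Add(-9, U)), Mul(-1, U))) = Add(-3, Add(Mul(2, U, Add(-9, U)), Mul(-1, U))) = Add(-3, Add(Mul(-1, U), Mul(2, U, Add(-9, U)))) = Add(-3, Mul(-1, U), Mul(2, U, Add(-9, U))))
Add(c, Function('H')(Function('u')(3, -2))) = Add(-1333, Add(-3, Mul(-19, Pow(-2, -1)), Mul(2, Pow(Pow(-2, -1), 2)))) = Add(-1333, Add(-3, Mul(-19, Rational(-1, 2)), Mul(2, Pow(Rational(-1, 2), 2)))) = Add(-1333, Add(-3, Rational(19, 2), Mul(2, Rational(1, 4)))) = Add(-1333, Add(-3, Rational(19, 2), Rational(1, 2))) = Add(-1333, 7) = -1326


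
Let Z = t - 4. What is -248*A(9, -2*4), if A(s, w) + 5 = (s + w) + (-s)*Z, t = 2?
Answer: -3472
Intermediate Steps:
Z = -2 (Z = 2 - 4 = -2)
A(s, w) = -5 + w + 3*s (A(s, w) = -5 + ((s + w) - s*(-2)) = -5 + ((s + w) + 2*s) = -5 + (w + 3*s) = -5 + w + 3*s)
-248*A(9, -2*4) = -248*(-5 - 2*4 + 3*9) = -248*(-5 - 8 + 27) = -248*14 = -3472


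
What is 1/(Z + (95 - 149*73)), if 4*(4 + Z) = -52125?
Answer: -4/95269 ≈ -4.1986e-5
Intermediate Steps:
Z = -52141/4 (Z = -4 + (1/4)*(-52125) = -4 - 52125/4 = -52141/4 ≈ -13035.)
1/(Z + (95 - 149*73)) = 1/(-52141/4 + (95 - 149*73)) = 1/(-52141/4 + (95 - 10877)) = 1/(-52141/4 - 10782) = 1/(-95269/4) = -4/95269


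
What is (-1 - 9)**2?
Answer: 100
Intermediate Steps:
(-1 - 9)**2 = (-10)**2 = 100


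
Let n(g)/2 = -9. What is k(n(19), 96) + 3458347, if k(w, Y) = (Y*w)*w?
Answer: 3489451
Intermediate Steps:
n(g) = -18 (n(g) = 2*(-9) = -18)
k(w, Y) = Y*w²
k(n(19), 96) + 3458347 = 96*(-18)² + 3458347 = 96*324 + 3458347 = 31104 + 3458347 = 3489451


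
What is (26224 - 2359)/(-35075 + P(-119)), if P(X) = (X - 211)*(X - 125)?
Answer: 4773/9089 ≈ 0.52514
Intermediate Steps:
P(X) = (-211 + X)*(-125 + X)
(26224 - 2359)/(-35075 + P(-119)) = (26224 - 2359)/(-35075 + (26375 + (-119)**2 - 336*(-119))) = 23865/(-35075 + (26375 + 14161 + 39984)) = 23865/(-35075 + 80520) = 23865/45445 = 23865*(1/45445) = 4773/9089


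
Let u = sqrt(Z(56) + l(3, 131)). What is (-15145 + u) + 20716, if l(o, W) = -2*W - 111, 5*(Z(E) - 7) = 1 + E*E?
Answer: 5571 + sqrt(6535)/5 ≈ 5587.2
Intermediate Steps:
Z(E) = 36/5 + E**2/5 (Z(E) = 7 + (1 + E*E)/5 = 7 + (1 + E**2)/5 = 7 + (1/5 + E**2/5) = 36/5 + E**2/5)
l(o, W) = -111 - 2*W
u = sqrt(6535)/5 (u = sqrt((36/5 + (1/5)*56**2) + (-111 - 2*131)) = sqrt((36/5 + (1/5)*3136) + (-111 - 262)) = sqrt((36/5 + 3136/5) - 373) = sqrt(3172/5 - 373) = sqrt(1307/5) = sqrt(6535)/5 ≈ 16.168)
(-15145 + u) + 20716 = (-15145 + sqrt(6535)/5) + 20716 = 5571 + sqrt(6535)/5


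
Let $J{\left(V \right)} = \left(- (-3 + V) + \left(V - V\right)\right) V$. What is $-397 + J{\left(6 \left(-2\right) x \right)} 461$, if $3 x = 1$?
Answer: $-13305$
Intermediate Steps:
$x = \frac{1}{3}$ ($x = \frac{1}{3} \cdot 1 = \frac{1}{3} \approx 0.33333$)
$J{\left(V \right)} = V \left(3 - V\right)$ ($J{\left(V \right)} = \left(\left(3 - V\right) + 0\right) V = \left(3 - V\right) V = V \left(3 - V\right)$)
$-397 + J{\left(6 \left(-2\right) x \right)} 461 = -397 + 6 \left(-2\right) \frac{1}{3} \left(3 - 6 \left(-2\right) \frac{1}{3}\right) 461 = -397 + \left(-12\right) \frac{1}{3} \left(3 - \left(-12\right) \frac{1}{3}\right) 461 = -397 + - 4 \left(3 - -4\right) 461 = -397 + - 4 \left(3 + 4\right) 461 = -397 + \left(-4\right) 7 \cdot 461 = -397 - 12908 = -13305$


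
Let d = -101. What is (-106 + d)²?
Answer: 42849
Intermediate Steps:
(-106 + d)² = (-106 - 101)² = (-207)² = 42849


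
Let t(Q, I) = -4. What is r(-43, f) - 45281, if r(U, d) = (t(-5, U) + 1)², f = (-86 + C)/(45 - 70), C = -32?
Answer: -45272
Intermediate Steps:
f = 118/25 (f = (-86 - 32)/(45 - 70) = -118/(-25) = -118*(-1/25) = 118/25 ≈ 4.7200)
r(U, d) = 9 (r(U, d) = (-4 + 1)² = (-3)² = 9)
r(-43, f) - 45281 = 9 - 45281 = -45272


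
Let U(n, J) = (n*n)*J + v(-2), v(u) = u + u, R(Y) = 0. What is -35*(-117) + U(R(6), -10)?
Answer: 4091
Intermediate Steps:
v(u) = 2*u
U(n, J) = -4 + J*n**2 (U(n, J) = (n*n)*J + 2*(-2) = n**2*J - 4 = J*n**2 - 4 = -4 + J*n**2)
-35*(-117) + U(R(6), -10) = -35*(-117) + (-4 - 10*0**2) = 4095 + (-4 - 10*0) = 4095 + (-4 + 0) = 4095 - 4 = 4091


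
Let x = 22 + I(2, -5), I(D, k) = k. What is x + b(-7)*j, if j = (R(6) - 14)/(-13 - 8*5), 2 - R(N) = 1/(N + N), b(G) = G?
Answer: 9797/636 ≈ 15.404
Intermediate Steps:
R(N) = 2 - 1/(2*N) (R(N) = 2 - 1/(N + N) = 2 - 1/(2*N))
x = 17 (x = 22 - 5 = 17)
j = 145/636 (j = ((2 - ½/6) - 14)/(-13 - 8*5) = ((2 - ½*⅙) - 14)/(-13 - 40) = ((2 - 1/12) - 14)/(-53) = (23/12 - 14)*(-1/53) = -145/12*(-1/53) = 145/636 ≈ 0.22799)
x + b(-7)*j = 17 - 7*145/636 = 17 - 1015/636 = 9797/636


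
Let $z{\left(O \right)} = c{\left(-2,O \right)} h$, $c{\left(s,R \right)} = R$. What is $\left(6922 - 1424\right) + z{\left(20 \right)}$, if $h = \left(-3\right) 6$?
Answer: $5138$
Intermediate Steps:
$h = -18$
$z{\left(O \right)} = - 18 O$ ($z{\left(O \right)} = O \left(-18\right) = - 18 O$)
$\left(6922 - 1424\right) + z{\left(20 \right)} = \left(6922 - 1424\right) - 360 = 5498 - 360 = 5138$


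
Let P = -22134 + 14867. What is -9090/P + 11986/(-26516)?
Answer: 76964089/96345886 ≈ 0.79883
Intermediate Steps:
P = -7267
-9090/P + 11986/(-26516) = -9090/(-7267) + 11986/(-26516) = -9090*(-1/7267) + 11986*(-1/26516) = 9090/7267 - 5993/13258 = 76964089/96345886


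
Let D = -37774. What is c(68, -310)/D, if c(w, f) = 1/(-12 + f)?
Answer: 1/12163228 ≈ 8.2215e-8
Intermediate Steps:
c(68, -310)/D = 1/(-12 - 310*(-37774)) = -1/37774/(-322) = -1/322*(-1/37774) = 1/12163228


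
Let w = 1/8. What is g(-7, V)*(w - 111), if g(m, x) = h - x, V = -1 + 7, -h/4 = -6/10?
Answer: 7983/20 ≈ 399.15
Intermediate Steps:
h = 12/5 (h = -(-24)/10 = -4*(-⅗) = 12/5 ≈ 2.4000)
V = 6
w = ⅛ ≈ 0.12500
g(m, x) = 12/5 - x
g(-7, V)*(w - 111) = (12/5 - 1*6)*(⅛ - 111) = (12/5 - 6)*(-887/8) = -18/5*(-887/8) = 7983/20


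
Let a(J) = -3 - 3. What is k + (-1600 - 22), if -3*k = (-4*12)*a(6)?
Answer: -1718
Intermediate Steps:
a(J) = -6
k = -96 (k = -(-4*12)*(-6)/3 = -(-16)*(-6) = -1/3*288 = -96)
k + (-1600 - 22) = -96 + (-1600 - 22) = -96 - 1622 = -1718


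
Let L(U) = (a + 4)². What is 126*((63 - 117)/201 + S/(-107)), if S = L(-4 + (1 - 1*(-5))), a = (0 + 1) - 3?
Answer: -276444/7169 ≈ -38.561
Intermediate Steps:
a = -2 (a = 1 - 3 = -2)
L(U) = 4 (L(U) = (-2 + 4)² = 2² = 4)
S = 4
126*((63 - 117)/201 + S/(-107)) = 126*((63 - 117)/201 + 4/(-107)) = 126*(-54*1/201 + 4*(-1/107)) = 126*(-18/67 - 4/107) = 126*(-2194/7169) = -276444/7169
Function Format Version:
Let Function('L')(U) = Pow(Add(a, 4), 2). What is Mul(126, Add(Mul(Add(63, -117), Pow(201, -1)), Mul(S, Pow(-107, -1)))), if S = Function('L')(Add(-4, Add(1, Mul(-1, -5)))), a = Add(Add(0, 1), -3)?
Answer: Rational(-276444, 7169) ≈ -38.561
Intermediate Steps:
a = -2 (a = Add(1, -3) = -2)
Function('L')(U) = 4 (Function('L')(U) = Pow(Add(-2, 4), 2) = Pow(2, 2) = 4)
S = 4
Mul(126, Add(Mul(Add(63, -117), Pow(201, -1)), Mul(S, Pow(-107, -1)))) = Mul(126, Add(Mul(Add(63, -117), Pow(201, -1)), Mul(4, Pow(-107, -1)))) = Mul(126, Add(Mul(-54, Rational(1, 201)), Mul(4, Rational(-1, 107)))) = Mul(126, Add(Rational(-18, 67), Rational(-4, 107))) = Mul(126, Rational(-2194, 7169)) = Rational(-276444, 7169)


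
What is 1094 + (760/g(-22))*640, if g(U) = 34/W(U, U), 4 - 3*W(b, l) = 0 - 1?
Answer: 1271794/51 ≈ 24937.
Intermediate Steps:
W(b, l) = 5/3 (W(b, l) = 4/3 - (0 - 1)/3 = 4/3 - ⅓*(-1) = 4/3 + ⅓ = 5/3)
g(U) = 102/5 (g(U) = 34/(5/3) = 34*(⅗) = 102/5)
1094 + (760/g(-22))*640 = 1094 + (760/(102/5))*640 = 1094 + (760*(5/102))*640 = 1094 + (1900/51)*640 = 1094 + 1216000/51 = 1271794/51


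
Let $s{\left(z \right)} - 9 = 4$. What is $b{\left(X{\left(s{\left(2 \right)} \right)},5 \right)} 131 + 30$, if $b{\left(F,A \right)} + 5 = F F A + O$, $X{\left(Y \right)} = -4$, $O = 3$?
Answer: $10248$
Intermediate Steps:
$s{\left(z \right)} = 13$ ($s{\left(z \right)} = 9 + 4 = 13$)
$b{\left(F,A \right)} = -2 + A F^{2}$ ($b{\left(F,A \right)} = -5 + \left(F F A + 3\right) = -5 + \left(F^{2} A + 3\right) = -5 + \left(A F^{2} + 3\right) = -5 + \left(3 + A F^{2}\right) = -2 + A F^{2}$)
$b{\left(X{\left(s{\left(2 \right)} \right)},5 \right)} 131 + 30 = \left(-2 + 5 \left(-4\right)^{2}\right) 131 + 30 = \left(-2 + 5 \cdot 16\right) 131 + 30 = \left(-2 + 80\right) 131 + 30 = 78 \cdot 131 + 30 = 10218 + 30 = 10248$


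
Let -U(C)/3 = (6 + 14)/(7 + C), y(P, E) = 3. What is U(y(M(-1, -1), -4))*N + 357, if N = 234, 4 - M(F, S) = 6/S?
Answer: -1047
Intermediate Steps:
M(F, S) = 4 - 6/S
U(C) = -60/(7 + C) (U(C) = -3*(6 + 14)/(7 + C) = -60/(7 + C))
U(y(M(-1, -1), -4))*N + 357 = -60/(7 + 3)*234 + 357 = -60/10*234 + 357 = -60*1/10*234 + 357 = -6*234 + 357 = -1404 + 357 = -1047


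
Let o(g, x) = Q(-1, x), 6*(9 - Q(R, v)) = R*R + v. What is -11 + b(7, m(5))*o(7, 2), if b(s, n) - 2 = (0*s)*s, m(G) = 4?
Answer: 6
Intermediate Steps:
Q(R, v) = 9 - v/6 - R²/6 (Q(R, v) = 9 - (R*R + v)/6 = 9 - (R² + v)/6 = 9 - (v + R²)/6 = 9 + (-v/6 - R²/6) = 9 - v/6 - R²/6)
b(s, n) = 2 (b(s, n) = 2 + (0*s)*s = 2 + 0*s = 2 + 0 = 2)
o(g, x) = 53/6 - x/6 (o(g, x) = 9 - x/6 - ⅙*(-1)² = 9 - x/6 - ⅙*1 = 9 - x/6 - ⅙ = 53/6 - x/6)
-11 + b(7, m(5))*o(7, 2) = -11 + 2*(53/6 - ⅙*2) = -11 + 2*(53/6 - ⅓) = -11 + 2*(17/2) = -11 + 17 = 6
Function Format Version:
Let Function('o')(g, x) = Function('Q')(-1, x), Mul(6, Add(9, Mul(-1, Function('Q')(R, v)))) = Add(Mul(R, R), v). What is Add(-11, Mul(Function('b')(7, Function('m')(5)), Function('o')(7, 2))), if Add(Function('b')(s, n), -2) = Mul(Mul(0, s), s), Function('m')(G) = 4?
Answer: 6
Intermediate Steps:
Function('Q')(R, v) = Add(9, Mul(Rational(-1, 6), v), Mul(Rational(-1, 6), Pow(R, 2))) (Function('Q')(R, v) = Add(9, Mul(Rational(-1, 6), Add(Mul(R, R), v))) = Add(9, Mul(Rational(-1, 6), Add(Pow(R, 2), v))) = Add(9, Mul(Rational(-1, 6), Add(v, Pow(R, 2)))) = Add(9, Add(Mul(Rational(-1, 6), v), Mul(Rational(-1, 6), Pow(R, 2)))) = Add(9, Mul(Rational(-1, 6), v), Mul(Rational(-1, 6), Pow(R, 2))))
Function('b')(s, n) = 2 (Function('b')(s, n) = Add(2, Mul(Mul(0, s), s)) = Add(2, Mul(0, s)) = Add(2, 0) = 2)
Function('o')(g, x) = Add(Rational(53, 6), Mul(Rational(-1, 6), x)) (Function('o')(g, x) = Add(9, Mul(Rational(-1, 6), x), Mul(Rational(-1, 6), Pow(-1, 2))) = Add(9, Mul(Rational(-1, 6), x), Mul(Rational(-1, 6), 1)) = Add(9, Mul(Rational(-1, 6), x), Rational(-1, 6)) = Add(Rational(53, 6), Mul(Rational(-1, 6), x)))
Add(-11, Mul(Function('b')(7, Function('m')(5)), Function('o')(7, 2))) = Add(-11, Mul(2, Add(Rational(53, 6), Mul(Rational(-1, 6), 2)))) = Add(-11, Mul(2, Add(Rational(53, 6), Rational(-1, 3)))) = Add(-11, Mul(2, Rational(17, 2))) = Add(-11, 17) = 6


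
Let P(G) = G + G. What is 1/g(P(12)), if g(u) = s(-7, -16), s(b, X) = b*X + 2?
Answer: 1/114 ≈ 0.0087719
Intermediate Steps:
P(G) = 2*G
s(b, X) = 2 + X*b (s(b, X) = X*b + 2 = 2 + X*b)
g(u) = 114 (g(u) = 2 - 16*(-7) = 2 + 112 = 114)
1/g(P(12)) = 1/114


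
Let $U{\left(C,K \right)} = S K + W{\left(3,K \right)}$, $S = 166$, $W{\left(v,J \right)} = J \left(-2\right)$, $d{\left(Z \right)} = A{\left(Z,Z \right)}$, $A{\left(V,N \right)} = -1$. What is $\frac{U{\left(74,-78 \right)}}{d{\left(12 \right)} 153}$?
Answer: $\frac{4264}{51} \approx 83.608$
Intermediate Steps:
$d{\left(Z \right)} = -1$
$W{\left(v,J \right)} = - 2 J$
$U{\left(C,K \right)} = 164 K$ ($U{\left(C,K \right)} = 166 K - 2 K = 164 K$)
$\frac{U{\left(74,-78 \right)}}{d{\left(12 \right)} 153} = \frac{164 \left(-78\right)}{\left(-1\right) 153} = - \frac{12792}{-153} = \left(-12792\right) \left(- \frac{1}{153}\right) = \frac{4264}{51}$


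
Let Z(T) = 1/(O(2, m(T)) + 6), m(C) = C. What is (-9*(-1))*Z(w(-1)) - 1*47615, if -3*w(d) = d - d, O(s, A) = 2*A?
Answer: -95227/2 ≈ -47614.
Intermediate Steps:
w(d) = 0 (w(d) = -(d - d)/3 = -1/3*0 = 0)
Z(T) = 1/(6 + 2*T) (Z(T) = 1/(2*T + 6) = 1/(6 + 2*T))
(-9*(-1))*Z(w(-1)) - 1*47615 = (-9*(-1))*(1/(2*(3 + 0))) - 1*47615 = 9*((1/2)/3) - 47615 = 9*((1/2)*(1/3)) - 47615 = 9*(1/6) - 47615 = 3/2 - 47615 = -95227/2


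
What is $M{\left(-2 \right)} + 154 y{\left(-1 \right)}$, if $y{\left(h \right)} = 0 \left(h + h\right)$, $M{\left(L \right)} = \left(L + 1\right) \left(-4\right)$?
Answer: $4$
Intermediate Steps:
$M{\left(L \right)} = -4 - 4 L$ ($M{\left(L \right)} = \left(1 + L\right) \left(-4\right) = -4 - 4 L$)
$y{\left(h \right)} = 0$ ($y{\left(h \right)} = 0 \cdot 2 h = 0$)
$M{\left(-2 \right)} + 154 y{\left(-1 \right)} = \left(-4 - -8\right) + 154 \cdot 0 = \left(-4 + 8\right) + 0 = 4 + 0 = 4$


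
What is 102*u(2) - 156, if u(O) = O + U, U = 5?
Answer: 558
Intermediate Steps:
u(O) = 5 + O (u(O) = O + 5 = 5 + O)
102*u(2) - 156 = 102*(5 + 2) - 156 = 102*7 - 156 = 714 - 156 = 558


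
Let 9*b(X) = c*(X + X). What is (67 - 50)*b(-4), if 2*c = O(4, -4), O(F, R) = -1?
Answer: 68/9 ≈ 7.5556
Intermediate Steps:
c = -1/2 (c = (1/2)*(-1) = -1/2 ≈ -0.50000)
b(X) = -X/9 (b(X) = (-(X + X)/2)/9 = (-X)/9 = -X/9)
(67 - 50)*b(-4) = (67 - 50)*(-1/9*(-4)) = 17*(4/9) = 68/9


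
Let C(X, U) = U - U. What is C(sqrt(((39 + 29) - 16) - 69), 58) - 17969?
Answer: -17969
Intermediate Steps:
C(X, U) = 0
C(sqrt(((39 + 29) - 16) - 69), 58) - 17969 = 0 - 17969 = -17969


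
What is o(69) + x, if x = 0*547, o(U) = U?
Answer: 69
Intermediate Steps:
x = 0
o(69) + x = 69 + 0 = 69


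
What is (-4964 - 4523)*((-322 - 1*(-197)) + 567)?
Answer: -4193254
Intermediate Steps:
(-4964 - 4523)*((-322 - 1*(-197)) + 567) = -9487*((-322 + 197) + 567) = -9487*(-125 + 567) = -9487*442 = -4193254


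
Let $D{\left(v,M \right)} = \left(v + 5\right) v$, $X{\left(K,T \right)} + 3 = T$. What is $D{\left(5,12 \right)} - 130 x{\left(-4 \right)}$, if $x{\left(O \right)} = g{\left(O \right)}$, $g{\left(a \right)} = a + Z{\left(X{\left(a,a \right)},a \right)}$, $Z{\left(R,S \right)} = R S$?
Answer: $-3070$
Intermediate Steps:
$X{\left(K,T \right)} = -3 + T$
$D{\left(v,M \right)} = v \left(5 + v\right)$ ($D{\left(v,M \right)} = \left(5 + v\right) v = v \left(5 + v\right)$)
$g{\left(a \right)} = a + a \left(-3 + a\right)$ ($g{\left(a \right)} = a + \left(-3 + a\right) a = a + a \left(-3 + a\right)$)
$x{\left(O \right)} = O \left(-2 + O\right)$
$D{\left(5,12 \right)} - 130 x{\left(-4 \right)} = 5 \left(5 + 5\right) - 130 \left(- 4 \left(-2 - 4\right)\right) = 5 \cdot 10 - 130 \left(\left(-4\right) \left(-6\right)\right) = 50 - 3120 = -3070$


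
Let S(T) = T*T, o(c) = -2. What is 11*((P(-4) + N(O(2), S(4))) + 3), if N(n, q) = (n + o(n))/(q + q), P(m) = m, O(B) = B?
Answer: -11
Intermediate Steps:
S(T) = T**2
N(n, q) = (-2 + n)/(2*q) (N(n, q) = (n - 2)/(q + q) = (-2 + n)/((2*q)) = (-2 + n)*(1/(2*q)) = (-2 + n)/(2*q))
11*((P(-4) + N(O(2), S(4))) + 3) = 11*((-4 + (-2 + 2)/(2*(4**2))) + 3) = 11*((-4 + (1/2)*0/16) + 3) = 11*((-4 + (1/2)*(1/16)*0) + 3) = 11*((-4 + 0) + 3) = 11*(-4 + 3) = 11*(-1) = -11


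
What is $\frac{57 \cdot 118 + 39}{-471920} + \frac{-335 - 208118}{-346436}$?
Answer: $\frac{4801475011}{8174503856} \approx 0.58737$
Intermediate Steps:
$\frac{57 \cdot 118 + 39}{-471920} + \frac{-335 - 208118}{-346436} = \left(6726 + 39\right) \left(- \frac{1}{471920}\right) - - \frac{208453}{346436} = 6765 \left(- \frac{1}{471920}\right) + \frac{208453}{346436} = - \frac{1353}{94384} + \frac{208453}{346436} = \frac{4801475011}{8174503856}$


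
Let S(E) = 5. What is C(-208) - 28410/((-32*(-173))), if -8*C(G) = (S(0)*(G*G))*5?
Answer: -374247805/2768 ≈ -1.3521e+5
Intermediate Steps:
C(G) = -25*G²/8 (C(G) = -5*(G*G)*5/8 = -5*G²*5/8 = -25*G²/8)
C(-208) - 28410/((-32*(-173))) = -25/8*(-208)² - 28410/((-32*(-173))) = -25/8*43264 - 28410/5536 = -135200 - 28410/5536 = -135200 - 1*14205/2768 = -135200 - 14205/2768 = -374247805/2768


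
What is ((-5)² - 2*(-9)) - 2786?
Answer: -2743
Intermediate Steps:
((-5)² - 2*(-9)) - 2786 = (25 + 18) - 2786 = 43 - 2786 = -2743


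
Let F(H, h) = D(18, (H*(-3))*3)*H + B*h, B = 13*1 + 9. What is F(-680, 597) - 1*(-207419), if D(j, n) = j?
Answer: 208313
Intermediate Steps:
B = 22 (B = 13 + 9 = 22)
F(H, h) = 18*H + 22*h
F(-680, 597) - 1*(-207419) = (18*(-680) + 22*597) - 1*(-207419) = (-12240 + 13134) + 207419 = 894 + 207419 = 208313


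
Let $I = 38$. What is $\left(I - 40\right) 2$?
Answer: $-4$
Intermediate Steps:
$\left(I - 40\right) 2 = \left(38 - 40\right) 2 = \left(-2\right) 2 = -4$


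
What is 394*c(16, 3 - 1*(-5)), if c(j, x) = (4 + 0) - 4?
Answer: 0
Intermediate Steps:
c(j, x) = 0 (c(j, x) = 4 - 4 = 0)
394*c(16, 3 - 1*(-5)) = 394*0 = 0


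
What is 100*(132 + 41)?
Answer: 17300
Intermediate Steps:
100*(132 + 41) = 100*173 = 17300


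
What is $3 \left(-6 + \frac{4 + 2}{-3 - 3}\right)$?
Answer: $-21$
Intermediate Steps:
$3 \left(-6 + \frac{4 + 2}{-3 - 3}\right) = 3 \left(-6 + \frac{6}{-6}\right) = 3 \left(-6 + 6 \left(- \frac{1}{6}\right)\right) = 3 \left(-6 - 1\right) = 3 \left(-7\right) = -21$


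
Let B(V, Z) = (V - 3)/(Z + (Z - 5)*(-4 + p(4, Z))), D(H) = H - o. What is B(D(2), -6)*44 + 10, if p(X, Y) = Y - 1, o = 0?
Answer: 1106/115 ≈ 9.6174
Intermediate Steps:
D(H) = H (D(H) = H - 1*0 = H + 0 = H)
p(X, Y) = -1 + Y
B(V, Z) = (-3 + V)/(Z + (-5 + Z)²) (B(V, Z) = (V - 3)/(Z + (Z - 5)*(-4 + (-1 + Z))) = (-3 + V)/(Z + (-5 + Z)*(-5 + Z)) = (-3 + V)/(Z + (-5 + Z)²))
B(D(2), -6)*44 + 10 = ((-3 + 2)/(25 + (-6)² - 9*(-6)))*44 + 10 = (-1/(25 + 36 + 54))*44 + 10 = (-1/115)*44 + 10 = ((1/115)*(-1))*44 + 10 = -1/115*44 + 10 = -44/115 + 10 = 1106/115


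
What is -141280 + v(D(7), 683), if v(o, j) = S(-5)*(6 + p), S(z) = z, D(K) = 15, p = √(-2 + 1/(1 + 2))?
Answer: -141310 - 5*I*√15/3 ≈ -1.4131e+5 - 6.455*I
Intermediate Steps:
p = I*√15/3 (p = √(-2 + 1/3) = √(-2 + ⅓) = √(-5/3) = I*√15/3 ≈ 1.291*I)
v(o, j) = -30 - 5*I*√15/3 (v(o, j) = -5*(6 + I*√15/3) = -30 - 5*I*√15/3)
-141280 + v(D(7), 683) = -141280 + (-30 - 5*I*√15/3) = -141310 - 5*I*√15/3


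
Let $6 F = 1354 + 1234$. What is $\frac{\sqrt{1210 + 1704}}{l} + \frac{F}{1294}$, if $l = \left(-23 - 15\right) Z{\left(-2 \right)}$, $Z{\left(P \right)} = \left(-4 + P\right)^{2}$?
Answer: $\frac{1}{3} - \frac{\sqrt{2914}}{1368} \approx 0.29387$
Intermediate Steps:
$F = \frac{1294}{3}$ ($F = \frac{1354 + 1234}{6} = \frac{1}{6} \cdot 2588 = \frac{1294}{3} \approx 431.33$)
$l = -1368$ ($l = \left(-23 - 15\right) \left(-4 - 2\right)^{2} = - 38 \left(-6\right)^{2} = \left(-38\right) 36 = -1368$)
$\frac{\sqrt{1210 + 1704}}{l} + \frac{F}{1294} = \frac{\sqrt{1210 + 1704}}{-1368} + \frac{1294}{3 \cdot 1294} = \sqrt{2914} \left(- \frac{1}{1368}\right) + \frac{1294}{3} \cdot \frac{1}{1294} = - \frac{\sqrt{2914}}{1368} + \frac{1}{3} = \frac{1}{3} - \frac{\sqrt{2914}}{1368}$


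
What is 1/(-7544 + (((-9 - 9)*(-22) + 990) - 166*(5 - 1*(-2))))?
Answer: -1/7320 ≈ -0.00013661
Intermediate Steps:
1/(-7544 + (((-9 - 9)*(-22) + 990) - 166*(5 - 1*(-2)))) = 1/(-7544 + ((-18*(-22) + 990) - 166*(5 + 2))) = 1/(-7544 + ((396 + 990) - 166*7)) = 1/(-7544 + (1386 - 1162)) = 1/(-7544 + 224) = 1/(-7320) = -1/7320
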